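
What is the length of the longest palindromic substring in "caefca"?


Input: "caefca"
Checking substrings for palindromes:
  No multi-char palindromic substrings found
Longest palindromic substring: "c" with length 1

1


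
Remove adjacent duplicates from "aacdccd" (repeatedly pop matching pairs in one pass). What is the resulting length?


Input: aacdccd
Stack-based adjacent duplicate removal:
  Read 'a': push. Stack: a
  Read 'a': matches stack top 'a' => pop. Stack: (empty)
  Read 'c': push. Stack: c
  Read 'd': push. Stack: cd
  Read 'c': push. Stack: cdc
  Read 'c': matches stack top 'c' => pop. Stack: cd
  Read 'd': matches stack top 'd' => pop. Stack: c
Final stack: "c" (length 1)

1


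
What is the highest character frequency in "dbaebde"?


Input: dbaebde
Character counts:
  'a': 1
  'b': 2
  'd': 2
  'e': 2
Maximum frequency: 2

2


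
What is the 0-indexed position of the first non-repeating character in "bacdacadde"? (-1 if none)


Input: bacdacadde
Character frequencies:
  'a': 3
  'b': 1
  'c': 2
  'd': 3
  'e': 1
Scanning left to right for freq == 1:
  Position 0 ('b'): unique! => answer = 0

0


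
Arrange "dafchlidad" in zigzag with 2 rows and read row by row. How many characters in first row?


Zigzag "dafchlidad" into 2 rows:
Placing characters:
  'd' => row 0
  'a' => row 1
  'f' => row 0
  'c' => row 1
  'h' => row 0
  'l' => row 1
  'i' => row 0
  'd' => row 1
  'a' => row 0
  'd' => row 1
Rows:
  Row 0: "dfhia"
  Row 1: "acldd"
First row length: 5

5


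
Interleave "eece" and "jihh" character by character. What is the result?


Interleaving "eece" and "jihh":
  Position 0: 'e' from first, 'j' from second => "ej"
  Position 1: 'e' from first, 'i' from second => "ei"
  Position 2: 'c' from first, 'h' from second => "ch"
  Position 3: 'e' from first, 'h' from second => "eh"
Result: ejeicheh

ejeicheh


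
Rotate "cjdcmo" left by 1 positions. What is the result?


Input: "cjdcmo", rotate left by 1
First 1 characters: "c"
Remaining characters: "jdcmo"
Concatenate remaining + first: "jdcmo" + "c" = "jdcmoc"

jdcmoc


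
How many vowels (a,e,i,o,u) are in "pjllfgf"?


Input: pjllfgf
Checking each character:
  'p' at position 0: consonant
  'j' at position 1: consonant
  'l' at position 2: consonant
  'l' at position 3: consonant
  'f' at position 4: consonant
  'g' at position 5: consonant
  'f' at position 6: consonant
Total vowels: 0

0


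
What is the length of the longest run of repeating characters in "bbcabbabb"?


Input: "bbcabbabb"
Scanning for longest run:
  Position 1 ('b'): continues run of 'b', length=2
  Position 2 ('c'): new char, reset run to 1
  Position 3 ('a'): new char, reset run to 1
  Position 4 ('b'): new char, reset run to 1
  Position 5 ('b'): continues run of 'b', length=2
  Position 6 ('a'): new char, reset run to 1
  Position 7 ('b'): new char, reset run to 1
  Position 8 ('b'): continues run of 'b', length=2
Longest run: 'b' with length 2

2


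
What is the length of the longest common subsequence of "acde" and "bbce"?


LCS of "acde" and "bbce"
DP table:
           b    b    c    e
      0    0    0    0    0
  a   0    0    0    0    0
  c   0    0    0    1    1
  d   0    0    0    1    1
  e   0    0    0    1    2
LCS length = dp[4][4] = 2

2


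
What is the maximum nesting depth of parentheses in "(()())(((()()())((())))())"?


Input: "(()())(((()()())((())))())"
Tracking depth:
  Position 0 '(': depth becomes 1
  Position 1 '(': depth becomes 2
  Position 2 ')': depth becomes 1
  Position 3 '(': depth becomes 2
  Position 4 ')': depth becomes 1
  Position 5 ')': depth becomes 0
  Position 6 '(': depth becomes 1
  Position 7 '(': depth becomes 2
  Position 8 '(': depth becomes 3
  Position 9 '(': depth becomes 4
  Position 10 ')': depth becomes 3
  Position 11 '(': depth becomes 4
  Position 12 ')': depth becomes 3
  Position 13 '(': depth becomes 4
  Position 14 ')': depth becomes 3
  Position 15 ')': depth becomes 2
  Position 16 '(': depth becomes 3
  Position 17 '(': depth becomes 4
  Position 18 '(': depth becomes 5
  Position 19 ')': depth becomes 4
  Position 20 ')': depth becomes 3
  Position 21 ')': depth becomes 2
  Position 22 ')': depth becomes 1
  Position 23 '(': depth becomes 2
  Position 24 ')': depth becomes 1
  Position 25 ')': depth becomes 0
Maximum depth reached: 5

5


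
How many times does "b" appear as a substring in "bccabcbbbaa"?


Searching for "b" in "bccabcbbbaa"
Scanning each position:
  Position 0: "b" => MATCH
  Position 1: "c" => no
  Position 2: "c" => no
  Position 3: "a" => no
  Position 4: "b" => MATCH
  Position 5: "c" => no
  Position 6: "b" => MATCH
  Position 7: "b" => MATCH
  Position 8: "b" => MATCH
  Position 9: "a" => no
  Position 10: "a" => no
Total occurrences: 5

5


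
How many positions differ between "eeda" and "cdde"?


Comparing "eeda" and "cdde" position by position:
  Position 0: 'e' vs 'c' => DIFFER
  Position 1: 'e' vs 'd' => DIFFER
  Position 2: 'd' vs 'd' => same
  Position 3: 'a' vs 'e' => DIFFER
Positions that differ: 3

3


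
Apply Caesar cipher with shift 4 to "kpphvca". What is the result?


Caesar cipher: shift "kpphvca" by 4
  'k' (pos 10) + 4 = pos 14 = 'o'
  'p' (pos 15) + 4 = pos 19 = 't'
  'p' (pos 15) + 4 = pos 19 = 't'
  'h' (pos 7) + 4 = pos 11 = 'l'
  'v' (pos 21) + 4 = pos 25 = 'z'
  'c' (pos 2) + 4 = pos 6 = 'g'
  'a' (pos 0) + 4 = pos 4 = 'e'
Result: ottlzge

ottlzge


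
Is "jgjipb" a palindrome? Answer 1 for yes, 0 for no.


Input: jgjipb
Reversed: bpijgj
  Compare pos 0 ('j') with pos 5 ('b'): MISMATCH
  Compare pos 1 ('g') with pos 4 ('p'): MISMATCH
  Compare pos 2 ('j') with pos 3 ('i'): MISMATCH
Result: not a palindrome

0


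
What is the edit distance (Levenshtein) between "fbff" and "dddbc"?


Computing edit distance: "fbff" -> "dddbc"
DP table:
           d    d    d    b    c
      0    1    2    3    4    5
  f   1    1    2    3    4    5
  b   2    2    2    3    3    4
  f   3    3    3    3    4    4
  f   4    4    4    4    4    5
Edit distance = dp[4][5] = 5

5


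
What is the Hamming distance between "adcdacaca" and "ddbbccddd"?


Comparing "adcdacaca" and "ddbbccddd" position by position:
  Position 0: 'a' vs 'd' => differ
  Position 1: 'd' vs 'd' => same
  Position 2: 'c' vs 'b' => differ
  Position 3: 'd' vs 'b' => differ
  Position 4: 'a' vs 'c' => differ
  Position 5: 'c' vs 'c' => same
  Position 6: 'a' vs 'd' => differ
  Position 7: 'c' vs 'd' => differ
  Position 8: 'a' vs 'd' => differ
Total differences (Hamming distance): 7

7


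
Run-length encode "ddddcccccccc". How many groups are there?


Input: ddddcccccccc
Scanning for consecutive runs:
  Group 1: 'd' x 4 (positions 0-3)
  Group 2: 'c' x 8 (positions 4-11)
Total groups: 2

2


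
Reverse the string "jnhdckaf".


Input: jnhdckaf
Reading characters right to left:
  Position 7: 'f'
  Position 6: 'a'
  Position 5: 'k'
  Position 4: 'c'
  Position 3: 'd'
  Position 2: 'h'
  Position 1: 'n'
  Position 0: 'j'
Reversed: fakcdhnj

fakcdhnj


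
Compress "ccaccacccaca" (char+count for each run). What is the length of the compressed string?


Input: ccaccacccaca
Runs:
  'c' x 2 => "c2"
  'a' x 1 => "a1"
  'c' x 2 => "c2"
  'a' x 1 => "a1"
  'c' x 3 => "c3"
  'a' x 1 => "a1"
  'c' x 1 => "c1"
  'a' x 1 => "a1"
Compressed: "c2a1c2a1c3a1c1a1"
Compressed length: 16

16


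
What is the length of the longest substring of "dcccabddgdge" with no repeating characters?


Input: "dcccabddgdge"
Sliding window (track last position of each char):
  Position 0 ('d'): window [0,0] length 1 -- new best
  Position 1 ('c'): window [0,1] length 2 -- new best
  Position 2 ('c'): repeat (last at 1), move window start to 2
  Position 2 ('c'): window [2,2] length 1
  Position 3 ('c'): repeat (last at 2), move window start to 3
  Position 3 ('c'): window [3,3] length 1
  Position 4 ('a'): window [3,4] length 2
  Position 5 ('b'): window [3,5] length 3 -- new best
  Position 6 ('d'): window [3,6] length 4 -- new best
  Position 7 ('d'): repeat (last at 6), move window start to 7
  Position 7 ('d'): window [7,7] length 1
  Position 8 ('g'): window [7,8] length 2
  Position 9 ('d'): repeat (last at 7), move window start to 8
  Position 9 ('d'): window [8,9] length 2
  Position 10 ('g'): repeat (last at 8), move window start to 9
  Position 10 ('g'): window [9,10] length 2
  Position 11 ('e'): window [9,11] length 3
Longest substring with no repeats: "cabd" with length 4

4


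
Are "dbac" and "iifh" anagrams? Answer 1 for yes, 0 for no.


Strings: "dbac", "iifh"
Sorted first:  abcd
Sorted second: fhii
Differ at position 0: 'a' vs 'f' => not anagrams

0


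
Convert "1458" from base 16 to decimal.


Input: "1458" in base 16
Positional expansion:
  Digit '1' (value 1) x 16^3 = 4096
  Digit '4' (value 4) x 16^2 = 1024
  Digit '5' (value 5) x 16^1 = 80
  Digit '8' (value 8) x 16^0 = 8
Sum = 5208

5208


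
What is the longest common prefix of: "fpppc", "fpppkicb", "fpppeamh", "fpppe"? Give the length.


Words: fpppc, fpppkicb, fpppeamh, fpppe
  Position 0: all 'f' => match
  Position 1: all 'p' => match
  Position 2: all 'p' => match
  Position 3: all 'p' => match
  Position 4: ('c', 'k', 'e', 'e') => mismatch, stop
LCP = "fppp" (length 4)

4


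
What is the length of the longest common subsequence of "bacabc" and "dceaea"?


LCS of "bacabc" and "dceaea"
DP table:
           d    c    e    a    e    a
      0    0    0    0    0    0    0
  b   0    0    0    0    0    0    0
  a   0    0    0    0    1    1    1
  c   0    0    1    1    1    1    1
  a   0    0    1    1    2    2    2
  b   0    0    1    1    2    2    2
  c   0    0    1    1    2    2    2
LCS length = dp[6][6] = 2

2


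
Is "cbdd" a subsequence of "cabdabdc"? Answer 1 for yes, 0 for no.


Check if "cbdd" is a subsequence of "cabdabdc"
Greedy scan:
  Position 0 ('c'): matches sub[0] = 'c'
  Position 1 ('a'): no match needed
  Position 2 ('b'): matches sub[1] = 'b'
  Position 3 ('d'): matches sub[2] = 'd'
  Position 4 ('a'): no match needed
  Position 5 ('b'): no match needed
  Position 6 ('d'): matches sub[3] = 'd'
  Position 7 ('c'): no match needed
All 4 characters matched => is a subsequence

1


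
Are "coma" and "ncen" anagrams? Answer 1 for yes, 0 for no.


Strings: "coma", "ncen"
Sorted first:  acmo
Sorted second: cenn
Differ at position 0: 'a' vs 'c' => not anagrams

0


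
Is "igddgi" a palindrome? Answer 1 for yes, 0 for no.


Input: igddgi
Reversed: igddgi
  Compare pos 0 ('i') with pos 5 ('i'): match
  Compare pos 1 ('g') with pos 4 ('g'): match
  Compare pos 2 ('d') with pos 3 ('d'): match
Result: palindrome

1


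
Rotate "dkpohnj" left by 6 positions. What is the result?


Input: "dkpohnj", rotate left by 6
First 6 characters: "dkpohn"
Remaining characters: "j"
Concatenate remaining + first: "j" + "dkpohn" = "jdkpohn"

jdkpohn


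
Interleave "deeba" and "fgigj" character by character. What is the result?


Interleaving "deeba" and "fgigj":
  Position 0: 'd' from first, 'f' from second => "df"
  Position 1: 'e' from first, 'g' from second => "eg"
  Position 2: 'e' from first, 'i' from second => "ei"
  Position 3: 'b' from first, 'g' from second => "bg"
  Position 4: 'a' from first, 'j' from second => "aj"
Result: dfegeibgaj

dfegeibgaj


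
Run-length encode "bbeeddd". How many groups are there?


Input: bbeeddd
Scanning for consecutive runs:
  Group 1: 'b' x 2 (positions 0-1)
  Group 2: 'e' x 2 (positions 2-3)
  Group 3: 'd' x 3 (positions 4-6)
Total groups: 3

3


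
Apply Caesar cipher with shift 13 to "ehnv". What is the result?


Caesar cipher: shift "ehnv" by 13
  'e' (pos 4) + 13 = pos 17 = 'r'
  'h' (pos 7) + 13 = pos 20 = 'u'
  'n' (pos 13) + 13 = pos 0 = 'a'
  'v' (pos 21) + 13 = pos 8 = 'i'
Result: ruai

ruai


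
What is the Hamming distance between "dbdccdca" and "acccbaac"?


Comparing "dbdccdca" and "acccbaac" position by position:
  Position 0: 'd' vs 'a' => differ
  Position 1: 'b' vs 'c' => differ
  Position 2: 'd' vs 'c' => differ
  Position 3: 'c' vs 'c' => same
  Position 4: 'c' vs 'b' => differ
  Position 5: 'd' vs 'a' => differ
  Position 6: 'c' vs 'a' => differ
  Position 7: 'a' vs 'c' => differ
Total differences (Hamming distance): 7

7


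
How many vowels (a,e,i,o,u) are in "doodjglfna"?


Input: doodjglfna
Checking each character:
  'd' at position 0: consonant
  'o' at position 1: vowel (running total: 1)
  'o' at position 2: vowel (running total: 2)
  'd' at position 3: consonant
  'j' at position 4: consonant
  'g' at position 5: consonant
  'l' at position 6: consonant
  'f' at position 7: consonant
  'n' at position 8: consonant
  'a' at position 9: vowel (running total: 3)
Total vowels: 3

3


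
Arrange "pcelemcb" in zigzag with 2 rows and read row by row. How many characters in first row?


Zigzag "pcelemcb" into 2 rows:
Placing characters:
  'p' => row 0
  'c' => row 1
  'e' => row 0
  'l' => row 1
  'e' => row 0
  'm' => row 1
  'c' => row 0
  'b' => row 1
Rows:
  Row 0: "peec"
  Row 1: "clmb"
First row length: 4

4


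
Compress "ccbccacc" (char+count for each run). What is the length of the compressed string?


Input: ccbccacc
Runs:
  'c' x 2 => "c2"
  'b' x 1 => "b1"
  'c' x 2 => "c2"
  'a' x 1 => "a1"
  'c' x 2 => "c2"
Compressed: "c2b1c2a1c2"
Compressed length: 10

10


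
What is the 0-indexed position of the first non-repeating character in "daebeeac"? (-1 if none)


Input: daebeeac
Character frequencies:
  'a': 2
  'b': 1
  'c': 1
  'd': 1
  'e': 3
Scanning left to right for freq == 1:
  Position 0 ('d'): unique! => answer = 0

0


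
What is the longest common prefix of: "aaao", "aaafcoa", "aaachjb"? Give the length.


Words: aaao, aaafcoa, aaachjb
  Position 0: all 'a' => match
  Position 1: all 'a' => match
  Position 2: all 'a' => match
  Position 3: ('o', 'f', 'c') => mismatch, stop
LCP = "aaa" (length 3)

3


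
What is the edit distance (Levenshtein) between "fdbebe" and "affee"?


Computing edit distance: "fdbebe" -> "affee"
DP table:
           a    f    f    e    e
      0    1    2    3    4    5
  f   1    1    1    2    3    4
  d   2    2    2    2    3    4
  b   3    3    3    3    3    4
  e   4    4    4    4    3    3
  b   5    5    5    5    4    4
  e   6    6    6    6    5    4
Edit distance = dp[6][5] = 4

4


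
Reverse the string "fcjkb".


Input: fcjkb
Reading characters right to left:
  Position 4: 'b'
  Position 3: 'k'
  Position 2: 'j'
  Position 1: 'c'
  Position 0: 'f'
Reversed: bkjcf

bkjcf


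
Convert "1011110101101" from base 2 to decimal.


Input: "1011110101101" in base 2
Positional expansion:
  Digit '1' (value 1) x 2^12 = 4096
  Digit '0' (value 0) x 2^11 = 0
  Digit '1' (value 1) x 2^10 = 1024
  Digit '1' (value 1) x 2^9 = 512
  Digit '1' (value 1) x 2^8 = 256
  Digit '1' (value 1) x 2^7 = 128
  Digit '0' (value 0) x 2^6 = 0
  Digit '1' (value 1) x 2^5 = 32
  Digit '0' (value 0) x 2^4 = 0
  Digit '1' (value 1) x 2^3 = 8
  Digit '1' (value 1) x 2^2 = 4
  Digit '0' (value 0) x 2^1 = 0
  Digit '1' (value 1) x 2^0 = 1
Sum = 6061

6061


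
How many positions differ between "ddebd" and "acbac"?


Comparing "ddebd" and "acbac" position by position:
  Position 0: 'd' vs 'a' => DIFFER
  Position 1: 'd' vs 'c' => DIFFER
  Position 2: 'e' vs 'b' => DIFFER
  Position 3: 'b' vs 'a' => DIFFER
  Position 4: 'd' vs 'c' => DIFFER
Positions that differ: 5

5


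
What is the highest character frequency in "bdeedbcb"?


Input: bdeedbcb
Character counts:
  'b': 3
  'c': 1
  'd': 2
  'e': 2
Maximum frequency: 3

3


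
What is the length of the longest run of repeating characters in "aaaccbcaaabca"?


Input: "aaaccbcaaabca"
Scanning for longest run:
  Position 1 ('a'): continues run of 'a', length=2
  Position 2 ('a'): continues run of 'a', length=3
  Position 3 ('c'): new char, reset run to 1
  Position 4 ('c'): continues run of 'c', length=2
  Position 5 ('b'): new char, reset run to 1
  Position 6 ('c'): new char, reset run to 1
  Position 7 ('a'): new char, reset run to 1
  Position 8 ('a'): continues run of 'a', length=2
  Position 9 ('a'): continues run of 'a', length=3
  Position 10 ('b'): new char, reset run to 1
  Position 11 ('c'): new char, reset run to 1
  Position 12 ('a'): new char, reset run to 1
Longest run: 'a' with length 3

3


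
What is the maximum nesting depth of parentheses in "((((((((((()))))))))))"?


Input: "((((((((((()))))))))))"
Tracking depth:
  Position 0 '(': depth becomes 1
  Position 1 '(': depth becomes 2
  Position 2 '(': depth becomes 3
  Position 3 '(': depth becomes 4
  Position 4 '(': depth becomes 5
  Position 5 '(': depth becomes 6
  Position 6 '(': depth becomes 7
  Position 7 '(': depth becomes 8
  Position 8 '(': depth becomes 9
  Position 9 '(': depth becomes 10
  Position 10 '(': depth becomes 11
  Position 11 ')': depth becomes 10
  Position 12 ')': depth becomes 9
  Position 13 ')': depth becomes 8
  Position 14 ')': depth becomes 7
  Position 15 ')': depth becomes 6
  Position 16 ')': depth becomes 5
  Position 17 ')': depth becomes 4
  Position 18 ')': depth becomes 3
  Position 19 ')': depth becomes 2
  Position 20 ')': depth becomes 1
  Position 21 ')': depth becomes 0
Maximum depth reached: 11

11


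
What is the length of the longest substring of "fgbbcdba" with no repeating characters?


Input: "fgbbcdba"
Sliding window (track last position of each char):
  Position 0 ('f'): window [0,0] length 1 -- new best
  Position 1 ('g'): window [0,1] length 2 -- new best
  Position 2 ('b'): window [0,2] length 3 -- new best
  Position 3 ('b'): repeat (last at 2), move window start to 3
  Position 3 ('b'): window [3,3] length 1
  Position 4 ('c'): window [3,4] length 2
  Position 5 ('d'): window [3,5] length 3
  Position 6 ('b'): repeat (last at 3), move window start to 4
  Position 6 ('b'): window [4,6] length 3
  Position 7 ('a'): window [4,7] length 4 -- new best
Longest substring with no repeats: "cdba" with length 4

4


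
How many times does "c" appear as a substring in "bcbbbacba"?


Searching for "c" in "bcbbbacba"
Scanning each position:
  Position 0: "b" => no
  Position 1: "c" => MATCH
  Position 2: "b" => no
  Position 3: "b" => no
  Position 4: "b" => no
  Position 5: "a" => no
  Position 6: "c" => MATCH
  Position 7: "b" => no
  Position 8: "a" => no
Total occurrences: 2

2


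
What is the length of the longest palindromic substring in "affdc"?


Input: "affdc"
Checking substrings for palindromes:
  [1:3] "ff" (len 2) => palindrome
Longest palindromic substring: "ff" with length 2

2


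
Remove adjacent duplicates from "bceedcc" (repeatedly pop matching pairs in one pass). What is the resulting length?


Input: bceedcc
Stack-based adjacent duplicate removal:
  Read 'b': push. Stack: b
  Read 'c': push. Stack: bc
  Read 'e': push. Stack: bce
  Read 'e': matches stack top 'e' => pop. Stack: bc
  Read 'd': push. Stack: bcd
  Read 'c': push. Stack: bcdc
  Read 'c': matches stack top 'c' => pop. Stack: bcd
Final stack: "bcd" (length 3)

3


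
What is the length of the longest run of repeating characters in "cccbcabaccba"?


Input: "cccbcabaccba"
Scanning for longest run:
  Position 1 ('c'): continues run of 'c', length=2
  Position 2 ('c'): continues run of 'c', length=3
  Position 3 ('b'): new char, reset run to 1
  Position 4 ('c'): new char, reset run to 1
  Position 5 ('a'): new char, reset run to 1
  Position 6 ('b'): new char, reset run to 1
  Position 7 ('a'): new char, reset run to 1
  Position 8 ('c'): new char, reset run to 1
  Position 9 ('c'): continues run of 'c', length=2
  Position 10 ('b'): new char, reset run to 1
  Position 11 ('a'): new char, reset run to 1
Longest run: 'c' with length 3

3


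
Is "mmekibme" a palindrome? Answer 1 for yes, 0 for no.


Input: mmekibme
Reversed: embikemm
  Compare pos 0 ('m') with pos 7 ('e'): MISMATCH
  Compare pos 1 ('m') with pos 6 ('m'): match
  Compare pos 2 ('e') with pos 5 ('b'): MISMATCH
  Compare pos 3 ('k') with pos 4 ('i'): MISMATCH
Result: not a palindrome

0


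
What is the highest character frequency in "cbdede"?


Input: cbdede
Character counts:
  'b': 1
  'c': 1
  'd': 2
  'e': 2
Maximum frequency: 2

2


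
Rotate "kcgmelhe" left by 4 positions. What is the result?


Input: "kcgmelhe", rotate left by 4
First 4 characters: "kcgm"
Remaining characters: "elhe"
Concatenate remaining + first: "elhe" + "kcgm" = "elhekcgm"

elhekcgm


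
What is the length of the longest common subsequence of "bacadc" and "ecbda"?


LCS of "bacadc" and "ecbda"
DP table:
           e    c    b    d    a
      0    0    0    0    0    0
  b   0    0    0    1    1    1
  a   0    0    0    1    1    2
  c   0    0    1    1    1    2
  a   0    0    1    1    1    2
  d   0    0    1    1    2    2
  c   0    0    1    1    2    2
LCS length = dp[6][5] = 2

2


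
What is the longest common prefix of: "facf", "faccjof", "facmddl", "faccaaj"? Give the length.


Words: facf, faccjof, facmddl, faccaaj
  Position 0: all 'f' => match
  Position 1: all 'a' => match
  Position 2: all 'c' => match
  Position 3: ('f', 'c', 'm', 'c') => mismatch, stop
LCP = "fac" (length 3)

3


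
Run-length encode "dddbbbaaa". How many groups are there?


Input: dddbbbaaa
Scanning for consecutive runs:
  Group 1: 'd' x 3 (positions 0-2)
  Group 2: 'b' x 3 (positions 3-5)
  Group 3: 'a' x 3 (positions 6-8)
Total groups: 3

3


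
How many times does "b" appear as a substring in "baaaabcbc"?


Searching for "b" in "baaaabcbc"
Scanning each position:
  Position 0: "b" => MATCH
  Position 1: "a" => no
  Position 2: "a" => no
  Position 3: "a" => no
  Position 4: "a" => no
  Position 5: "b" => MATCH
  Position 6: "c" => no
  Position 7: "b" => MATCH
  Position 8: "c" => no
Total occurrences: 3

3


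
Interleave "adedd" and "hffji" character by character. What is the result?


Interleaving "adedd" and "hffji":
  Position 0: 'a' from first, 'h' from second => "ah"
  Position 1: 'd' from first, 'f' from second => "df"
  Position 2: 'e' from first, 'f' from second => "ef"
  Position 3: 'd' from first, 'j' from second => "dj"
  Position 4: 'd' from first, 'i' from second => "di"
Result: ahdfefdjdi

ahdfefdjdi


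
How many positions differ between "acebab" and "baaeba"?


Comparing "acebab" and "baaeba" position by position:
  Position 0: 'a' vs 'b' => DIFFER
  Position 1: 'c' vs 'a' => DIFFER
  Position 2: 'e' vs 'a' => DIFFER
  Position 3: 'b' vs 'e' => DIFFER
  Position 4: 'a' vs 'b' => DIFFER
  Position 5: 'b' vs 'a' => DIFFER
Positions that differ: 6

6


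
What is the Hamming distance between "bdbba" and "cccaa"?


Comparing "bdbba" and "cccaa" position by position:
  Position 0: 'b' vs 'c' => differ
  Position 1: 'd' vs 'c' => differ
  Position 2: 'b' vs 'c' => differ
  Position 3: 'b' vs 'a' => differ
  Position 4: 'a' vs 'a' => same
Total differences (Hamming distance): 4

4


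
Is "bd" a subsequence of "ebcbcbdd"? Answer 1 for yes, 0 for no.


Check if "bd" is a subsequence of "ebcbcbdd"
Greedy scan:
  Position 0 ('e'): no match needed
  Position 1 ('b'): matches sub[0] = 'b'
  Position 2 ('c'): no match needed
  Position 3 ('b'): no match needed
  Position 4 ('c'): no match needed
  Position 5 ('b'): no match needed
  Position 6 ('d'): matches sub[1] = 'd'
  Position 7 ('d'): no match needed
All 2 characters matched => is a subsequence

1


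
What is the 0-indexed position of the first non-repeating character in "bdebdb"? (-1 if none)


Input: bdebdb
Character frequencies:
  'b': 3
  'd': 2
  'e': 1
Scanning left to right for freq == 1:
  Position 0 ('b'): freq=3, skip
  Position 1 ('d'): freq=2, skip
  Position 2 ('e'): unique! => answer = 2

2


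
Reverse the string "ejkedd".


Input: ejkedd
Reading characters right to left:
  Position 5: 'd'
  Position 4: 'd'
  Position 3: 'e'
  Position 2: 'k'
  Position 1: 'j'
  Position 0: 'e'
Reversed: ddekje

ddekje


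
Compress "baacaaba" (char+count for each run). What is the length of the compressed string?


Input: baacaaba
Runs:
  'b' x 1 => "b1"
  'a' x 2 => "a2"
  'c' x 1 => "c1"
  'a' x 2 => "a2"
  'b' x 1 => "b1"
  'a' x 1 => "a1"
Compressed: "b1a2c1a2b1a1"
Compressed length: 12

12


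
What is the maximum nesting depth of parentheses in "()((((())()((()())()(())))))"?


Input: "()((((())()((()())()(())))))"
Tracking depth:
  Position 0 '(': depth becomes 1
  Position 1 ')': depth becomes 0
  Position 2 '(': depth becomes 1
  Position 3 '(': depth becomes 2
  Position 4 '(': depth becomes 3
  Position 5 '(': depth becomes 4
  Position 6 '(': depth becomes 5
  Position 7 ')': depth becomes 4
  Position 8 ')': depth becomes 3
  Position 9 '(': depth becomes 4
  Position 10 ')': depth becomes 3
  Position 11 '(': depth becomes 4
  Position 12 '(': depth becomes 5
  Position 13 '(': depth becomes 6
  Position 14 ')': depth becomes 5
  Position 15 '(': depth becomes 6
  Position 16 ')': depth becomes 5
  Position 17 ')': depth becomes 4
  Position 18 '(': depth becomes 5
  Position 19 ')': depth becomes 4
  Position 20 '(': depth becomes 5
  Position 21 '(': depth becomes 6
  Position 22 ')': depth becomes 5
  Position 23 ')': depth becomes 4
  Position 24 ')': depth becomes 3
  Position 25 ')': depth becomes 2
  Position 26 ')': depth becomes 1
  Position 27 ')': depth becomes 0
Maximum depth reached: 6

6


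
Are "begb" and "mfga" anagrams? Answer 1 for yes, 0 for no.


Strings: "begb", "mfga"
Sorted first:  bbeg
Sorted second: afgm
Differ at position 0: 'b' vs 'a' => not anagrams

0


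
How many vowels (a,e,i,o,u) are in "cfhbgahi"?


Input: cfhbgahi
Checking each character:
  'c' at position 0: consonant
  'f' at position 1: consonant
  'h' at position 2: consonant
  'b' at position 3: consonant
  'g' at position 4: consonant
  'a' at position 5: vowel (running total: 1)
  'h' at position 6: consonant
  'i' at position 7: vowel (running total: 2)
Total vowels: 2

2


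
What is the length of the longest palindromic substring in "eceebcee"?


Input: "eceebcee"
Checking substrings for palindromes:
  [0:3] "ece" (len 3) => palindrome
  [2:4] "ee" (len 2) => palindrome
  [6:8] "ee" (len 2) => palindrome
Longest palindromic substring: "ece" with length 3

3


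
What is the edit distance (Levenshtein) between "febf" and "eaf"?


Computing edit distance: "febf" -> "eaf"
DP table:
           e    a    f
      0    1    2    3
  f   1    1    2    2
  e   2    1    2    3
  b   3    2    2    3
  f   4    3    3    2
Edit distance = dp[4][3] = 2

2


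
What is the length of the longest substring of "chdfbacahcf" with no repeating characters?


Input: "chdfbacahcf"
Sliding window (track last position of each char):
  Position 0 ('c'): window [0,0] length 1 -- new best
  Position 1 ('h'): window [0,1] length 2 -- new best
  Position 2 ('d'): window [0,2] length 3 -- new best
  Position 3 ('f'): window [0,3] length 4 -- new best
  Position 4 ('b'): window [0,4] length 5 -- new best
  Position 5 ('a'): window [0,5] length 6 -- new best
  Position 6 ('c'): repeat (last at 0), move window start to 1
  Position 6 ('c'): window [1,6] length 6
  Position 7 ('a'): repeat (last at 5), move window start to 6
  Position 7 ('a'): window [6,7] length 2
  Position 8 ('h'): window [6,8] length 3
  Position 9 ('c'): repeat (last at 6), move window start to 7
  Position 9 ('c'): window [7,9] length 3
  Position 10 ('f'): window [7,10] length 4
Longest substring with no repeats: "chdfba" with length 6

6


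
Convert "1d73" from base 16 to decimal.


Input: "1d73" in base 16
Positional expansion:
  Digit '1' (value 1) x 16^3 = 4096
  Digit 'd' (value 13) x 16^2 = 3328
  Digit '7' (value 7) x 16^1 = 112
  Digit '3' (value 3) x 16^0 = 3
Sum = 7539

7539


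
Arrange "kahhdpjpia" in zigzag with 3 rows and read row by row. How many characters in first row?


Zigzag "kahhdpjpia" into 3 rows:
Placing characters:
  'k' => row 0
  'a' => row 1
  'h' => row 2
  'h' => row 1
  'd' => row 0
  'p' => row 1
  'j' => row 2
  'p' => row 1
  'i' => row 0
  'a' => row 1
Rows:
  Row 0: "kdi"
  Row 1: "ahppa"
  Row 2: "hj"
First row length: 3

3


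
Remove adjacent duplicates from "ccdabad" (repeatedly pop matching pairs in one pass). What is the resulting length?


Input: ccdabad
Stack-based adjacent duplicate removal:
  Read 'c': push. Stack: c
  Read 'c': matches stack top 'c' => pop. Stack: (empty)
  Read 'd': push. Stack: d
  Read 'a': push. Stack: da
  Read 'b': push. Stack: dab
  Read 'a': push. Stack: daba
  Read 'd': push. Stack: dabad
Final stack: "dabad" (length 5)

5


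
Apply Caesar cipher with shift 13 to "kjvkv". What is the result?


Caesar cipher: shift "kjvkv" by 13
  'k' (pos 10) + 13 = pos 23 = 'x'
  'j' (pos 9) + 13 = pos 22 = 'w'
  'v' (pos 21) + 13 = pos 8 = 'i'
  'k' (pos 10) + 13 = pos 23 = 'x'
  'v' (pos 21) + 13 = pos 8 = 'i'
Result: xwixi

xwixi


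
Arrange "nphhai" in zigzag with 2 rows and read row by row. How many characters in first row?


Zigzag "nphhai" into 2 rows:
Placing characters:
  'n' => row 0
  'p' => row 1
  'h' => row 0
  'h' => row 1
  'a' => row 0
  'i' => row 1
Rows:
  Row 0: "nha"
  Row 1: "phi"
First row length: 3

3


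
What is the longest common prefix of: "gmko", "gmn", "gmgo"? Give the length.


Words: gmko, gmn, gmgo
  Position 0: all 'g' => match
  Position 1: all 'm' => match
  Position 2: ('k', 'n', 'g') => mismatch, stop
LCP = "gm" (length 2)

2


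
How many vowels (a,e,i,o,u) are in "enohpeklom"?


Input: enohpeklom
Checking each character:
  'e' at position 0: vowel (running total: 1)
  'n' at position 1: consonant
  'o' at position 2: vowel (running total: 2)
  'h' at position 3: consonant
  'p' at position 4: consonant
  'e' at position 5: vowel (running total: 3)
  'k' at position 6: consonant
  'l' at position 7: consonant
  'o' at position 8: vowel (running total: 4)
  'm' at position 9: consonant
Total vowels: 4

4


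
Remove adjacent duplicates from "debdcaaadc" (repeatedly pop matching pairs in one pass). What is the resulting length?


Input: debdcaaadc
Stack-based adjacent duplicate removal:
  Read 'd': push. Stack: d
  Read 'e': push. Stack: de
  Read 'b': push. Stack: deb
  Read 'd': push. Stack: debd
  Read 'c': push. Stack: debdc
  Read 'a': push. Stack: debdca
  Read 'a': matches stack top 'a' => pop. Stack: debdc
  Read 'a': push. Stack: debdca
  Read 'd': push. Stack: debdcad
  Read 'c': push. Stack: debdcadc
Final stack: "debdcadc" (length 8)

8


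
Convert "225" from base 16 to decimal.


Input: "225" in base 16
Positional expansion:
  Digit '2' (value 2) x 16^2 = 512
  Digit '2' (value 2) x 16^1 = 32
  Digit '5' (value 5) x 16^0 = 5
Sum = 549

549


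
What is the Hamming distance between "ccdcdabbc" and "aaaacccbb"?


Comparing "ccdcdabbc" and "aaaacccbb" position by position:
  Position 0: 'c' vs 'a' => differ
  Position 1: 'c' vs 'a' => differ
  Position 2: 'd' vs 'a' => differ
  Position 3: 'c' vs 'a' => differ
  Position 4: 'd' vs 'c' => differ
  Position 5: 'a' vs 'c' => differ
  Position 6: 'b' vs 'c' => differ
  Position 7: 'b' vs 'b' => same
  Position 8: 'c' vs 'b' => differ
Total differences (Hamming distance): 8

8


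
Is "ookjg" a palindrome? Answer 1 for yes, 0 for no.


Input: ookjg
Reversed: gjkoo
  Compare pos 0 ('o') with pos 4 ('g'): MISMATCH
  Compare pos 1 ('o') with pos 3 ('j'): MISMATCH
Result: not a palindrome

0


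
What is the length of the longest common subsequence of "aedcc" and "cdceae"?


LCS of "aedcc" and "cdceae"
DP table:
           c    d    c    e    a    e
      0    0    0    0    0    0    0
  a   0    0    0    0    0    1    1
  e   0    0    0    0    1    1    2
  d   0    0    1    1    1    1    2
  c   0    1    1    2    2    2    2
  c   0    1    1    2    2    2    2
LCS length = dp[5][6] = 2

2


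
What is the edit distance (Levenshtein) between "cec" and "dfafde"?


Computing edit distance: "cec" -> "dfafde"
DP table:
           d    f    a    f    d    e
      0    1    2    3    4    5    6
  c   1    1    2    3    4    5    6
  e   2    2    2    3    4    5    5
  c   3    3    3    3    4    5    6
Edit distance = dp[3][6] = 6

6


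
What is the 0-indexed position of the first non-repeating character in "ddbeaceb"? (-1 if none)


Input: ddbeaceb
Character frequencies:
  'a': 1
  'b': 2
  'c': 1
  'd': 2
  'e': 2
Scanning left to right for freq == 1:
  Position 0 ('d'): freq=2, skip
  Position 1 ('d'): freq=2, skip
  Position 2 ('b'): freq=2, skip
  Position 3 ('e'): freq=2, skip
  Position 4 ('a'): unique! => answer = 4

4


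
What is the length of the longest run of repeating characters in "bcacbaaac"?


Input: "bcacbaaac"
Scanning for longest run:
  Position 1 ('c'): new char, reset run to 1
  Position 2 ('a'): new char, reset run to 1
  Position 3 ('c'): new char, reset run to 1
  Position 4 ('b'): new char, reset run to 1
  Position 5 ('a'): new char, reset run to 1
  Position 6 ('a'): continues run of 'a', length=2
  Position 7 ('a'): continues run of 'a', length=3
  Position 8 ('c'): new char, reset run to 1
Longest run: 'a' with length 3

3


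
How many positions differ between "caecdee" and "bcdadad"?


Comparing "caecdee" and "bcdadad" position by position:
  Position 0: 'c' vs 'b' => DIFFER
  Position 1: 'a' vs 'c' => DIFFER
  Position 2: 'e' vs 'd' => DIFFER
  Position 3: 'c' vs 'a' => DIFFER
  Position 4: 'd' vs 'd' => same
  Position 5: 'e' vs 'a' => DIFFER
  Position 6: 'e' vs 'd' => DIFFER
Positions that differ: 6

6


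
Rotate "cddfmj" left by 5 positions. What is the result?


Input: "cddfmj", rotate left by 5
First 5 characters: "cddfm"
Remaining characters: "j"
Concatenate remaining + first: "j" + "cddfm" = "jcddfm"

jcddfm


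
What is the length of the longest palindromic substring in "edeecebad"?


Input: "edeecebad"
Checking substrings for palindromes:
  [0:3] "ede" (len 3) => palindrome
  [3:6] "ece" (len 3) => palindrome
  [2:4] "ee" (len 2) => palindrome
Longest palindromic substring: "ede" with length 3

3


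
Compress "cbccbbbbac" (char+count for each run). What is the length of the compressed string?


Input: cbccbbbbac
Runs:
  'c' x 1 => "c1"
  'b' x 1 => "b1"
  'c' x 2 => "c2"
  'b' x 4 => "b4"
  'a' x 1 => "a1"
  'c' x 1 => "c1"
Compressed: "c1b1c2b4a1c1"
Compressed length: 12

12


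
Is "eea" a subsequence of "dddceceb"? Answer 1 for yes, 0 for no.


Check if "eea" is a subsequence of "dddceceb"
Greedy scan:
  Position 0 ('d'): no match needed
  Position 1 ('d'): no match needed
  Position 2 ('d'): no match needed
  Position 3 ('c'): no match needed
  Position 4 ('e'): matches sub[0] = 'e'
  Position 5 ('c'): no match needed
  Position 6 ('e'): matches sub[1] = 'e'
  Position 7 ('b'): no match needed
Only matched 2/3 characters => not a subsequence

0


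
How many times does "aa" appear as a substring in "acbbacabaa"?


Searching for "aa" in "acbbacabaa"
Scanning each position:
  Position 0: "ac" => no
  Position 1: "cb" => no
  Position 2: "bb" => no
  Position 3: "ba" => no
  Position 4: "ac" => no
  Position 5: "ca" => no
  Position 6: "ab" => no
  Position 7: "ba" => no
  Position 8: "aa" => MATCH
Total occurrences: 1

1


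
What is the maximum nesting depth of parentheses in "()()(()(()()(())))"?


Input: "()()(()(()()(())))"
Tracking depth:
  Position 0 '(': depth becomes 1
  Position 1 ')': depth becomes 0
  Position 2 '(': depth becomes 1
  Position 3 ')': depth becomes 0
  Position 4 '(': depth becomes 1
  Position 5 '(': depth becomes 2
  Position 6 ')': depth becomes 1
  Position 7 '(': depth becomes 2
  Position 8 '(': depth becomes 3
  Position 9 ')': depth becomes 2
  Position 10 '(': depth becomes 3
  Position 11 ')': depth becomes 2
  Position 12 '(': depth becomes 3
  Position 13 '(': depth becomes 4
  Position 14 ')': depth becomes 3
  Position 15 ')': depth becomes 2
  Position 16 ')': depth becomes 1
  Position 17 ')': depth becomes 0
Maximum depth reached: 4

4


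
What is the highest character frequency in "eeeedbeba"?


Input: eeeedbeba
Character counts:
  'a': 1
  'b': 2
  'd': 1
  'e': 5
Maximum frequency: 5

5


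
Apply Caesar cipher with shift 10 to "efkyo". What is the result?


Caesar cipher: shift "efkyo" by 10
  'e' (pos 4) + 10 = pos 14 = 'o'
  'f' (pos 5) + 10 = pos 15 = 'p'
  'k' (pos 10) + 10 = pos 20 = 'u'
  'y' (pos 24) + 10 = pos 8 = 'i'
  'o' (pos 14) + 10 = pos 24 = 'y'
Result: opuiy

opuiy


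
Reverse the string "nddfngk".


Input: nddfngk
Reading characters right to left:
  Position 6: 'k'
  Position 5: 'g'
  Position 4: 'n'
  Position 3: 'f'
  Position 2: 'd'
  Position 1: 'd'
  Position 0: 'n'
Reversed: kgnfddn

kgnfddn


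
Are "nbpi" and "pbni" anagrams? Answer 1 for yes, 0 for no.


Strings: "nbpi", "pbni"
Sorted first:  binp
Sorted second: binp
Sorted forms match => anagrams

1


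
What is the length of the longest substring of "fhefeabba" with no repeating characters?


Input: "fhefeabba"
Sliding window (track last position of each char):
  Position 0 ('f'): window [0,0] length 1 -- new best
  Position 1 ('h'): window [0,1] length 2 -- new best
  Position 2 ('e'): window [0,2] length 3 -- new best
  Position 3 ('f'): repeat (last at 0), move window start to 1
  Position 3 ('f'): window [1,3] length 3
  Position 4 ('e'): repeat (last at 2), move window start to 3
  Position 4 ('e'): window [3,4] length 2
  Position 5 ('a'): window [3,5] length 3
  Position 6 ('b'): window [3,6] length 4 -- new best
  Position 7 ('b'): repeat (last at 6), move window start to 7
  Position 7 ('b'): window [7,7] length 1
  Position 8 ('a'): window [7,8] length 2
Longest substring with no repeats: "feab" with length 4

4


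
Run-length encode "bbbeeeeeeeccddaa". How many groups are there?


Input: bbbeeeeeeeccddaa
Scanning for consecutive runs:
  Group 1: 'b' x 3 (positions 0-2)
  Group 2: 'e' x 7 (positions 3-9)
  Group 3: 'c' x 2 (positions 10-11)
  Group 4: 'd' x 2 (positions 12-13)
  Group 5: 'a' x 2 (positions 14-15)
Total groups: 5

5


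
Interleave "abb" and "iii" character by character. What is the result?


Interleaving "abb" and "iii":
  Position 0: 'a' from first, 'i' from second => "ai"
  Position 1: 'b' from first, 'i' from second => "bi"
  Position 2: 'b' from first, 'i' from second => "bi"
Result: aibibi

aibibi


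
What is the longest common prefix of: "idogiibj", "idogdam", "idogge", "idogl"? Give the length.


Words: idogiibj, idogdam, idogge, idogl
  Position 0: all 'i' => match
  Position 1: all 'd' => match
  Position 2: all 'o' => match
  Position 3: all 'g' => match
  Position 4: ('i', 'd', 'g', 'l') => mismatch, stop
LCP = "idog" (length 4)

4


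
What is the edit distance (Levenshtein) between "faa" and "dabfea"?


Computing edit distance: "faa" -> "dabfea"
DP table:
           d    a    b    f    e    a
      0    1    2    3    4    5    6
  f   1    1    2    3    3    4    5
  a   2    2    1    2    3    4    4
  a   3    3    2    2    3    4    4
Edit distance = dp[3][6] = 4

4


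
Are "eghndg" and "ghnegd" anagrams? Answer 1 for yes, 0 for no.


Strings: "eghndg", "ghnegd"
Sorted first:  degghn
Sorted second: degghn
Sorted forms match => anagrams

1


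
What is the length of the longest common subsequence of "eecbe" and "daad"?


LCS of "eecbe" and "daad"
DP table:
           d    a    a    d
      0    0    0    0    0
  e   0    0    0    0    0
  e   0    0    0    0    0
  c   0    0    0    0    0
  b   0    0    0    0    0
  e   0    0    0    0    0
LCS length = dp[5][4] = 0

0


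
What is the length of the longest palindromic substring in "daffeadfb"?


Input: "daffeadfb"
Checking substrings for palindromes:
  [2:4] "ff" (len 2) => palindrome
Longest palindromic substring: "ff" with length 2

2


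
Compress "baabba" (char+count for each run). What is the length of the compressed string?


Input: baabba
Runs:
  'b' x 1 => "b1"
  'a' x 2 => "a2"
  'b' x 2 => "b2"
  'a' x 1 => "a1"
Compressed: "b1a2b2a1"
Compressed length: 8

8
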